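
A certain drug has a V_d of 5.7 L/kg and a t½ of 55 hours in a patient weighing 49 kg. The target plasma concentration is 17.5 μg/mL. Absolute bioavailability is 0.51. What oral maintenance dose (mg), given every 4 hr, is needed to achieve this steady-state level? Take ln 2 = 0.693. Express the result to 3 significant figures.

483 mg

Vd(total) = 49 kg × 5.7 L/kg = 279.3 L
CL = 0.693 × Vd / t½ = 0.693 × 279.3 / 55 = 3.519 L/h
D = CL × Css × τ / F = 3.519 × 17.5 × 4 / 0.51 = 483.0 mg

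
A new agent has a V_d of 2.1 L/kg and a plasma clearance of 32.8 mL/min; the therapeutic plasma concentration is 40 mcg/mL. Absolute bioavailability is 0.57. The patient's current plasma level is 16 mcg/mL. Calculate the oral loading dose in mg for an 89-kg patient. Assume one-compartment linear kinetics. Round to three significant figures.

Total Vd = 2.1 × 89 = 186.9 L
Concentration deficit ΔC = 40 − 16 = 24.00 mg/L
LD = Vd × ΔC / F = 186.9 × 24.00 / 0.57 = 7869 mg

7870 mg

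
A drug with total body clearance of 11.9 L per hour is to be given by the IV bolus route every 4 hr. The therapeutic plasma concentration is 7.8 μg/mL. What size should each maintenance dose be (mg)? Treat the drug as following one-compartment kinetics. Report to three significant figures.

D = CL × Css × τ = 11.90 × 7.8 × 4 = 371.3 mg

371 mg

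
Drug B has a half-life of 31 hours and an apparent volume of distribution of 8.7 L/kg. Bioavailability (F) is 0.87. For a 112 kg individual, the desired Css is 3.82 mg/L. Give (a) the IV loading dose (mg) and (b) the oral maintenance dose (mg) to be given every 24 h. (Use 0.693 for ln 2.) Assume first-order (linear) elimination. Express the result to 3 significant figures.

(a) 3720 mg; (b) 2300 mg

Vd = 8.7 L/kg × 112 kg = 974.4 L
LD = Vd × C = 974.4 × 3.82 = 3722 mg
CL = 0.693 × Vd / t½ = 0.693 × 974.4 / 31 = 21.78 L/h
D = CL × Css × τ / F = 21.78 × 3.82 × 24 / 0.87 = 2295 mg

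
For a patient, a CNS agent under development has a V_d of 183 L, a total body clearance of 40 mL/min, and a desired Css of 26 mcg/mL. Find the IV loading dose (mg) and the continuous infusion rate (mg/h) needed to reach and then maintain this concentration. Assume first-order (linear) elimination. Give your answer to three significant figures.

(a) 4760 mg; (b) 62.4 mg/h

Loading dose = Vd × C = 183.0 × 26 = 4758 mg
CL = 40 mL/min × 60/1000 = 2.400 L/h
Infusion rate = 2.400 L/h × 26 mg/L = 62.40 mg/h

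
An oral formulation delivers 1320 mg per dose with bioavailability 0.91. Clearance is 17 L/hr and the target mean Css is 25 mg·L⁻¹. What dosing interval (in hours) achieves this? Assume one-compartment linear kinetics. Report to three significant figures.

F·D/τ = CL·Css → τ = F·D / (CL·Css).
τ = 0.91 × 1320 / (17 × 25) = 2.826 h

2.83 h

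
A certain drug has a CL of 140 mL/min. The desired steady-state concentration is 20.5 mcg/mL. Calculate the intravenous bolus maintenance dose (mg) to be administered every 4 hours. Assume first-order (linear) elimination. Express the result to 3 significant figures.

Convert clearance: 140 mL/min × 60 min/h ÷ 1000 mL/L = 8.400 L/h
D = CL × Css × τ = 8.400 × 20.5 × 4 = 688.8 mg

689 mg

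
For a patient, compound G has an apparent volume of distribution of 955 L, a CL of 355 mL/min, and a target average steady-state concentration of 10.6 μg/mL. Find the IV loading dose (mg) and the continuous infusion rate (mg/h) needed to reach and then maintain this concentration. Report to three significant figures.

(a) 10100 mg; (b) 226 mg/h

Loading dose = Vd × C = 955.0 × 10.6 = 10120 mg
CL = 355 mL/min = 355 × 0.06 = 21.30 L/h
Maintenance infusion rate = CL × Css = 21.30 × 10.6 = 225.8 mg/h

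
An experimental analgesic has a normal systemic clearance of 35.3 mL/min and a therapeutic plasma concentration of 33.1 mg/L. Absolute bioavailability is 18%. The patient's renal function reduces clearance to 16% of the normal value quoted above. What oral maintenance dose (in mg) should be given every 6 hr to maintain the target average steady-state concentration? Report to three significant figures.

374 mg

CL = 35.3 mL/min = 35.3 × 0.06 = 2.118 L/h
Patient clearance = 0.16 × 2.118 = 0.3389 L/h
D = CL × Css × τ / F = 0.3389 × 33.1 × 6 / 0.18 = 373.9 mg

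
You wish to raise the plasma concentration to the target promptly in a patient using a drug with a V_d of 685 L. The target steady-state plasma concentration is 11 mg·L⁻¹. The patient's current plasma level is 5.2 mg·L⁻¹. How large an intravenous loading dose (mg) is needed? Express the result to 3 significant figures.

Concentration deficit ΔC = 11 − 5.2 = 5.800 mg/L
LD = Vd × ΔC = 685.0 × 5.800 = 3973 mg

3970 mg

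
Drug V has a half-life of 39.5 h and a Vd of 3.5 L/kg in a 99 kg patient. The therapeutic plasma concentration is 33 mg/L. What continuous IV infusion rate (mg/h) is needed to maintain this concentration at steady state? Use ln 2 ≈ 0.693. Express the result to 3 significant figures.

Vd = 3.5 L/kg × 99 kg = 346.5 L
k = 0.693/39.5 = 0.01754 h⁻¹, so CL = k·Vd = 0.01754 × 346.5 = 6.078 L/h
Infusion rate = CL × Css = 6.078 × 33 = 200.6 mg/h

201 mg/h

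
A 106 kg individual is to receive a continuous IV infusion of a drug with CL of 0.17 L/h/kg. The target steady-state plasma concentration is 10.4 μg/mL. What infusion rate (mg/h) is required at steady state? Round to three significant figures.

CL = 0.17 L/h/kg × 106 kg = 18.02 L/h
At steady state, infusion rate equals elimination rate: rate in = CL × Css.
Infusion rate = CL · Css = 18.02 L/h × 10.4 mg/L = 187.4 mg/h

187 mg/h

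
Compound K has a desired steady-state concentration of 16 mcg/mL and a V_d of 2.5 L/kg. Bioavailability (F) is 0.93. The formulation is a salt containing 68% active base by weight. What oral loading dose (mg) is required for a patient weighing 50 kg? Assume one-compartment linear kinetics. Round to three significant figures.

3160 mg

Vd = 2.5 L/kg × 50 kg = 125.0 L
LD = Vd × C / F / S = 125.0 × 16.00 / 0.93 / 0.68 = 3163 mg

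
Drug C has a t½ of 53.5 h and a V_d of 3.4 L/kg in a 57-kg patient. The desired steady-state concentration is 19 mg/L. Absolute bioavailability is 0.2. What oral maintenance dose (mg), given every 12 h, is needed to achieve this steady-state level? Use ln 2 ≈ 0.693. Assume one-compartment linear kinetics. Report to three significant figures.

2860 mg

Total Vd = 3.4 × 57 = 193.8 L
k = 0.693/53.5 = 0.01295 h⁻¹, so CL = k·Vd = 0.01295 × 193.8 = 2.510 L/h
D = CL × Css × τ / F = 2.510 × 19 × 12 / 0.2 = 2861 mg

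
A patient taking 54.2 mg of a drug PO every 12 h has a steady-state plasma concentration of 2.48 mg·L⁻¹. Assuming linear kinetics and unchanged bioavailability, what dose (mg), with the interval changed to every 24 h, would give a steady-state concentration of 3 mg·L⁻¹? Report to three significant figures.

With linear kinetics, Css is proportional to dose rate (D/τ) at fixed clearance.
D₂ = D₁ × (Css,target / Css,current) × (τ₂/τ₁) = 54.2 × (3/2.48) × (24/12) = 131.1 mg

131 mg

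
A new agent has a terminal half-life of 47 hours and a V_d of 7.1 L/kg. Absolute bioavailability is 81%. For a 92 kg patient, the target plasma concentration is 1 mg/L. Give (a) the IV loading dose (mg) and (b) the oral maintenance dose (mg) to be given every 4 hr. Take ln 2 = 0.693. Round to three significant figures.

Vd = 7.1 L/kg × 92 kg = 653.2 L
LD = Vd × C = 653.2 × 1 = 653.2 mg
CL = 0.693 × Vd / t½ = 0.693 × 653.2 / 47 = 9.631 L/h
D = CL × Css × τ / F = 9.631 × 1 × 4 / 0.81 = 47.56 mg

(a) 653 mg; (b) 47.6 mg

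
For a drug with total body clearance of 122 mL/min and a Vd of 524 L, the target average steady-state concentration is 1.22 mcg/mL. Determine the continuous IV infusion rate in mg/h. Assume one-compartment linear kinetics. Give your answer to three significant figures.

8.93 mg/h

CL = 122 mL/min × 60/1000 = 7.320 L/h
Rate = CL × Css = 7.320 × 1.22 = 8.930 mg/h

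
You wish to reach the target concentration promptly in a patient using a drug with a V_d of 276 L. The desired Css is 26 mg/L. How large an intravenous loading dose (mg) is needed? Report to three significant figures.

The loading dose fills Vd to the target concentration.
LD = Vd × C = 276.0 × 26.00 = 7176 mg

7180 mg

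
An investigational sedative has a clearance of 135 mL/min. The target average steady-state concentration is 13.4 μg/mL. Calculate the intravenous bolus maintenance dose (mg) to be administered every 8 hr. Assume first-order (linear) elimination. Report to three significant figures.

CL = 135 mL/min = 135 × 0.06 = 8.100 L/h
D = CL × Css × τ = 8.100 × 13.4 × 8 = 868.3 mg

868 mg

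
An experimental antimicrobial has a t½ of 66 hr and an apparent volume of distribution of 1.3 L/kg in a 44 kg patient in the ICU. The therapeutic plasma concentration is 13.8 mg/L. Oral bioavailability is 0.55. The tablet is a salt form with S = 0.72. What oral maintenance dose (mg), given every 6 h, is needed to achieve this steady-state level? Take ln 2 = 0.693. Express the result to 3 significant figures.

126 mg

Vd(total) = 44 kg × 1.3 L/kg = 57.20 L
k = 0.693/66 = 0.01050 h⁻¹, so CL = k·Vd = 0.01050 × 57.20 = 0.6006 L/h
D = CL × Css × τ / F / S = 0.6006 × 13.8 × 6 / 0.55 / 0.72 = 125.6 mg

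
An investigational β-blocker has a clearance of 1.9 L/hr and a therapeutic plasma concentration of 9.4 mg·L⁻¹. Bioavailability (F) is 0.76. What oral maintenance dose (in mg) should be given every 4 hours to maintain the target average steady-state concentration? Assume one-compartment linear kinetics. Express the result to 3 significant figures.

At steady state, dose per interval replaces the amount cleared in that interval: F·D/τ = CL·Css.
D = CL × Css × τ / F = 1.900 × 9.4 × 4 / 0.76 = 94.00 mg

94.0 mg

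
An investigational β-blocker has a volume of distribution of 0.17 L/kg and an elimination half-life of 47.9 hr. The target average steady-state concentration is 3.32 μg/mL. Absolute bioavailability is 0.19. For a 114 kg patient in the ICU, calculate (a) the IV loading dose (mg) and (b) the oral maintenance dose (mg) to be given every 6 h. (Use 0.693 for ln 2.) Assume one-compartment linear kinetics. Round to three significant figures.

Vd = 0.17 L/kg × 114 kg = 19.38 L
LD = Vd × C = 19.38 × 3.32 = 64.34 mg
CL = 0.693 × Vd / t½ = 0.693 × 19.38 / 47.9 = 0.2804 L/h
D = CL × Css × τ / F = 0.2804 × 3.32 × 6 / 0.19 = 29.40 mg

(a) 64.3 mg; (b) 29.4 mg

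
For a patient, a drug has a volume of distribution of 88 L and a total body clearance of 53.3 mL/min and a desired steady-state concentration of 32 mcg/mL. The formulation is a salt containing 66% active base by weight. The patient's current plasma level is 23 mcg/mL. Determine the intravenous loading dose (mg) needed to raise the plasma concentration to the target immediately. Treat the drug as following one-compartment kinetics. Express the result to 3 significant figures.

1200 mg

Concentration deficit ΔC = 32 − 23 = 9.000 mg/L
LD = Vd × ΔC / S = 88.00 × 9.000 / 0.66 = 1200 mg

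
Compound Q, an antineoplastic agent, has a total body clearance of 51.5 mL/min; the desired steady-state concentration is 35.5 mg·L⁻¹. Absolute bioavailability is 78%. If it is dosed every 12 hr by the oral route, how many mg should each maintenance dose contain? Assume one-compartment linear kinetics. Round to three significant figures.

CL = 51.5 mL/min × 60/1000 = 3.090 L/h
D = CL × Css × τ / F = 3.090 × 35.5 × 12 / 0.78 = 1688 mg

1690 mg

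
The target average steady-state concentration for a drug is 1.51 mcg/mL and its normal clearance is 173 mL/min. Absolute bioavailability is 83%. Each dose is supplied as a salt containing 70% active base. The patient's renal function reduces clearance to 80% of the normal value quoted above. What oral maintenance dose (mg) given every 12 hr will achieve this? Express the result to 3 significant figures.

CL = 173 mL/min × 60/1000 = 10.38 L/h
Patient clearance = 0.8 × 10.38 = 8.304 L/h
D = CL × Css × τ / F / S = 8.304 × 1.51 × 12 / 0.83 / 0.7 = 259.0 mg

259 mg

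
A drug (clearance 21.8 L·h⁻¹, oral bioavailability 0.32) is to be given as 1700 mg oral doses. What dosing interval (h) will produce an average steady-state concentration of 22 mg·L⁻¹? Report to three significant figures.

F·D/τ = CL·Css → τ = F·D / (CL·Css).
τ = 0.32 × 1700 / (21.8 × 22) = 1.134 h

1.13 h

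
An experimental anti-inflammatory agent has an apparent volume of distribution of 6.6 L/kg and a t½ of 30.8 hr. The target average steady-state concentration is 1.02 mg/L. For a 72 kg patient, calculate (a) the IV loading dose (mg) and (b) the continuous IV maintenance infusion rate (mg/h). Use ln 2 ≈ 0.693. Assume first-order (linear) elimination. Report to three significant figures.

(a) 485 mg; (b) 10.9 mg/h

Vd(total) = 72 kg × 6.6 L/kg = 475.2 L
LD = Vd × C = 475.2 × 1.02 = 484.7 mg
CL = 0.693 × Vd / t½ = 0.693 × 475.2 / 30.8 = 10.69 L/h
Infusion rate = CL × Css = 10.69 × 1.02 = 10.90 mg/h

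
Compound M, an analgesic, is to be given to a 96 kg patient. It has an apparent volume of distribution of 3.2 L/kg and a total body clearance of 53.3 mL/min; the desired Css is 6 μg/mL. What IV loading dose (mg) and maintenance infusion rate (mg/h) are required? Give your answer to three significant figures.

(a) 1840 mg; (b) 19.2 mg/h

Vd = 3.2 L/kg × 96 kg = 307.2 L
Loading: fill Vd to C_target → 307.2 L × 6 mg/L = 1843 mg
CL = 53.3 mL/min × 60/1000 = 3.198 L/h
Maintenance infusion rate = CL × Css = 3.198 × 6 = 19.19 mg/h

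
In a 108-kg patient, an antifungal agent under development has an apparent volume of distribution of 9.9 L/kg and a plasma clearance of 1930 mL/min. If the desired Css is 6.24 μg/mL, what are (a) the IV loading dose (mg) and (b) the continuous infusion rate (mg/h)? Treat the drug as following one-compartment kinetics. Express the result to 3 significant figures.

(a) 6670 mg; (b) 723 mg/h

Total Vd = 9.9 × 108 = 1069 L
LD = Vd · C_target = 1069 × 6.24 = 6671 mg
CL = 1930 mL/min = 1930 × 0.06 = 115.8 L/h
Maintenance infusion rate = CL × Css = 115.8 × 6.24 = 722.6 mg/h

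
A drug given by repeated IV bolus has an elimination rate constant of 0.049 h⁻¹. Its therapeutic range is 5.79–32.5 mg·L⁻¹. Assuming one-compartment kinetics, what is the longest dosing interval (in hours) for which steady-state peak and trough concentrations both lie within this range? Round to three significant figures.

35.2 h

Between IV bolus doses, concentration decays as C = C₀·e^(−kτ), so C_peak/C_trough = e^(kτ).
τ_max = ln(C_peak/C_trough) / k = ln(32.5/5.79) / 0.04900 = 1.725 / 0.04900 = 35.20 h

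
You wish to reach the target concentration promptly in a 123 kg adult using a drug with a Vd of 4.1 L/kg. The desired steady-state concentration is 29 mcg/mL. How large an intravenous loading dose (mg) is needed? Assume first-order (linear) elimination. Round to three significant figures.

14600 mg

Vd(total) = 123 kg × 4.1 L/kg = 504.3 L
LD = Vd × C = 504.3 × 29.00 = 14620 mg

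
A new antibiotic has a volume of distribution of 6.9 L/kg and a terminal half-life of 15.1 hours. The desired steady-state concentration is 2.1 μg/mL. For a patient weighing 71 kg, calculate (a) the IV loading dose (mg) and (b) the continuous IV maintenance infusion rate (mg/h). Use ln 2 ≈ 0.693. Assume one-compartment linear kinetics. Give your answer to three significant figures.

Total Vd = 6.9 × 71 = 489.9 L
LD = Vd × C = 489.9 × 2.1 = 1029 mg
CL = 0.693 × Vd / t½ = 0.693 × 489.9 / 15.1 = 22.48 L/h
Infusion rate = CL × Css = 22.48 × 2.1 = 47.21 mg/h

(a) 1030 mg; (b) 47.2 mg/h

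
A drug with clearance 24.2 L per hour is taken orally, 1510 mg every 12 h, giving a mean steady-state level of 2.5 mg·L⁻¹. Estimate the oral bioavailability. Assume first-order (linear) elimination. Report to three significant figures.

F·D/τ = CL·Css at steady state → F = CL·Css·τ / D.
F = 24.2 × 2.5 × 12 / 1510 = 0.481

0.481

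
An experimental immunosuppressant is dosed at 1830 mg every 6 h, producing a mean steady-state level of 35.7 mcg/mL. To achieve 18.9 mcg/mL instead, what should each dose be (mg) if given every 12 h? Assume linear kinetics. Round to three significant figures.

For first-order elimination, Css ∝ F·D/(CL·τ); F and CL are unchanged, so Css ∝ D/τ.
D₂ = D₁ × (Css,target / Css,current) × (τ₂/τ₁) = 1830 × (18.9/35.7) × (12/6) = 1938 mg

1940 mg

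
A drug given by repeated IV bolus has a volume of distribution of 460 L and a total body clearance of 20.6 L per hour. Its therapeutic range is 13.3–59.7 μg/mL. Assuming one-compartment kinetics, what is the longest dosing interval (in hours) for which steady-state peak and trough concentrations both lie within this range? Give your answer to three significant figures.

33.5 h

k = CL / Vd = 20.60 / 460.0 = 0.04478 h⁻¹
Between IV bolus doses, concentration decays as C = C₀·e^(−kτ), so C_peak/C_trough = e^(kτ).
τ_max = ln(C_peak/C_trough) / k = ln(59.7/13.3) / 0.04478 = 1.502 / 0.04478 = 33.54 h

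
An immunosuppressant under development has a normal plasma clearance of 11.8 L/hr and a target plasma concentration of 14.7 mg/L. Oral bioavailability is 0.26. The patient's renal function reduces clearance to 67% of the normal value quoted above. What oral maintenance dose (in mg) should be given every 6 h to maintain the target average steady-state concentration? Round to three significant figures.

Patient clearance = 0.67 × 11.80 = 7.906 L/h
D = CL × Css × τ / F = 7.906 × 14.7 × 6 / 0.26 = 2682 mg

2680 mg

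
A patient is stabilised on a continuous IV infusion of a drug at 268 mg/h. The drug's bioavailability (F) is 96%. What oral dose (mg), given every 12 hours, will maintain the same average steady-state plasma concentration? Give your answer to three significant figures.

3350 mg

To maintain the same Css, the systemic dosing rate must be unchanged: F·D/τ = infusion rate.
D = rate × τ / F = 268 × 12 / 0.96 = 3350 mg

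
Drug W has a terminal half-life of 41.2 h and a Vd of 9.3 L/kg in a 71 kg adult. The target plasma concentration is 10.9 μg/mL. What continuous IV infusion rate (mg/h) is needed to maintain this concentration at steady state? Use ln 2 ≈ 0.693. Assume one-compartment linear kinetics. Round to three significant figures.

Vd = 9.3 L/kg × 71 kg = 660.3 L
k = 0.693/41.2 = 0.01682 h⁻¹, so CL = k·Vd = 0.01682 × 660.3 = 11.11 L/h
Infusion rate = CL × Css = 11.11 × 10.9 = 121.1 mg/h

121 mg/h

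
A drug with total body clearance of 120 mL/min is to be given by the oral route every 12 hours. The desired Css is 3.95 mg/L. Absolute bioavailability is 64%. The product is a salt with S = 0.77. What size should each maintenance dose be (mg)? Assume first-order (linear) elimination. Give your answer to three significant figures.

693 mg

CL = 120 mL/min × 60/1000 = 7.200 L/h
At steady state, dose per interval replaces the amount cleared in that interval: F·S·D/τ = CL·Css.
D = CL × Css × τ / F / S = 7.200 × 3.95 × 12 / 0.64 / 0.77 = 692.5 mg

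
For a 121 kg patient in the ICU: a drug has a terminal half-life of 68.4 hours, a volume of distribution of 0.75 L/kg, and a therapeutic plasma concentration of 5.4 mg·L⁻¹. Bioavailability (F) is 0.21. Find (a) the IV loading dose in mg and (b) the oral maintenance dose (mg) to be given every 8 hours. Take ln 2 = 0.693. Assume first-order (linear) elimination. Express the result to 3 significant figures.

Vd = 0.75 L/kg × 121 kg = 90.75 L
LD = Vd × C = 90.75 × 5.4 = 490.1 mg
CL = 0.693 × Vd / t½ = 0.693 × 90.75 / 68.4 = 0.9194 L/h
D = CL × Css × τ / F = 0.9194 × 5.4 × 8 / 0.21 = 189.1 mg

(a) 490 mg; (b) 189 mg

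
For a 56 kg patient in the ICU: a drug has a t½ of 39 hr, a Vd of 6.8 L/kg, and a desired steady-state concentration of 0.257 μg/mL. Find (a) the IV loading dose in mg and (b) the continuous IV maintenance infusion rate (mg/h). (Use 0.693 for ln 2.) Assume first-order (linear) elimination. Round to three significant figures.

Total Vd = 6.8 × 56 = 380.8 L
LD = Vd × C = 380.8 × 0.257 = 97.87 mg
CL = 0.693 × Vd / t½ = 0.693 × 380.8 / 39 = 6.767 L/h
Infusion rate = CL × Css = 6.767 × 0.257 = 1.739 mg/h

(a) 97.9 mg; (b) 1.74 mg/h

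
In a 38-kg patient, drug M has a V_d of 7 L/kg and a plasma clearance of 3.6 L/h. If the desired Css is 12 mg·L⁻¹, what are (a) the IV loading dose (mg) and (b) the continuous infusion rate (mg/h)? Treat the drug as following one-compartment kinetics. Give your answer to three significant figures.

(a) 3190 mg; (b) 43.2 mg/h

Vd = 7 L/kg × 38 kg = 266.0 L
LD = Vd · C_target = 266.0 × 12 = 3192 mg
Infusion rate = 3.600 L/h × 12 mg/L = 43.20 mg/h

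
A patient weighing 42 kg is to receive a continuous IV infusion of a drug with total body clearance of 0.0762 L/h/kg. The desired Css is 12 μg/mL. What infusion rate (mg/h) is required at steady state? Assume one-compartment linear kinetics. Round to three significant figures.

38.4 mg/h

CL = 0.0762 L/h/kg × 42 kg = 3.200 L/h
At steady state, infusion rate equals elimination rate: rate in = CL × Css.
Infusion rate = CL · Css = 3.200 L/h × 12 mg/L = 38.40 mg/h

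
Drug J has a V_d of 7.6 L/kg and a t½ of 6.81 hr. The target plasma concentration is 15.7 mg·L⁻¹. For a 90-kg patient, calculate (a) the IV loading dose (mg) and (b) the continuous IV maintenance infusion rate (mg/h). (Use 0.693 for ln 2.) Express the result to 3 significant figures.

(a) 10700 mg; (b) 1090 mg/h

Vd = 7.6 L/kg × 90 kg = 684.0 L
LD = Vd × C = 684.0 × 15.7 = 10740 mg
CL = 0.693 × Vd / t½ = 0.693 × 684.0 / 6.81 = 69.61 L/h
Infusion rate = CL × Css = 69.61 × 15.7 = 1093 mg/h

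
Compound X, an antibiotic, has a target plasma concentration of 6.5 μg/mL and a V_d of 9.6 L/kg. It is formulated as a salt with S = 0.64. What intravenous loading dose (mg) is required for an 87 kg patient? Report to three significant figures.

Vd(total) = 87 kg × 9.6 L/kg = 835.2 L
LD = Vd × C / S = 835.2 × 6.500 / 0.64 = 8483 mg

8480 mg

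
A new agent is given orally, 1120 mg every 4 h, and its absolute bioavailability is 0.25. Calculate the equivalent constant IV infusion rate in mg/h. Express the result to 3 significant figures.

70.0 mg/h

Equivalent systemic input: infusion rate = F·D/τ.
Rate = 0.25 × 1120 / 4 = 70.00 mg/h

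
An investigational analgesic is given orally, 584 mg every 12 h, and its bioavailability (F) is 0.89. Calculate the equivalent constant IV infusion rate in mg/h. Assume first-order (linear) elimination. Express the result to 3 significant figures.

Equivalent systemic input: infusion rate = F·D/τ.
Rate = 0.89 × 584 / 12 = 43.31 mg/h

43.3 mg/h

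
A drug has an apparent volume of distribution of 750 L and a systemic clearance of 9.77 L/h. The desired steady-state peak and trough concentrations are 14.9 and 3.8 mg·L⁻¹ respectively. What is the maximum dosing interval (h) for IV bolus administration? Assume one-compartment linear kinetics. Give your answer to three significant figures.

105 h

k = CL / Vd = 9.770 / 750.0 = 0.01303 h⁻¹
Between IV bolus doses, concentration decays as C = C₀·e^(−kτ), so C_peak/C_trough = e^(kτ).
τ_max = ln(C_peak/C_trough) / k = ln(14.9/3.8) / 0.01303 = 1.366 / 0.01303 = 104.8 h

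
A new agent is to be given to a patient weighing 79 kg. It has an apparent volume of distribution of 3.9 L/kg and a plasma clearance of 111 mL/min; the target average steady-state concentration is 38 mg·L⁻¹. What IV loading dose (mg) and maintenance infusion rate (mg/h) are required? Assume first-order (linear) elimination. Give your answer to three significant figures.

Vd(total) = 79 kg × 3.9 L/kg = 308.1 L
LD = Vd · C_target = 308.1 × 38 = 11710 mg
CL = 111 mL/min × 60/1000 = 6.660 L/h
Maintenance: replace elimination → rate = CL × Css = 6.660 × 38 = 253.1 mg/h

(a) 11700 mg; (b) 253 mg/h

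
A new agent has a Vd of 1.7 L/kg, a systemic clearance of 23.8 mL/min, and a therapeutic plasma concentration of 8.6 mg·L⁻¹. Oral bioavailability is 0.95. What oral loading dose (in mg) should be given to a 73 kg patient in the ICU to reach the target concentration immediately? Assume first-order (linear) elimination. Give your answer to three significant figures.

1120 mg

Vd(total) = 73 kg × 1.7 L/kg = 124.1 L
LD = Vd × C / F = 124.1 × 8.600 / 0.95 = 1123 mg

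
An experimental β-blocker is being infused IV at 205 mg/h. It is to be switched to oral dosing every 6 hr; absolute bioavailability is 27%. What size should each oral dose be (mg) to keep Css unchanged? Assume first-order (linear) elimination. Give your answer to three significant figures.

To maintain the same Css, the systemic dosing rate must be unchanged: F·D/τ = infusion rate.
D = rate × τ / F = 205 × 6 / 0.27 = 4556 mg

4560 mg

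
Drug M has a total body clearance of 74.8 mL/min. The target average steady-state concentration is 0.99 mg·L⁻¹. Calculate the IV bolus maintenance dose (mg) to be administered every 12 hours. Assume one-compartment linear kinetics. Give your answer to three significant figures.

CL = 74.8 mL/min × 60/1000 = 4.488 L/h
D = CL × Css × τ = 4.488 × 0.99 × 12 = 53.32 mg

53.3 mg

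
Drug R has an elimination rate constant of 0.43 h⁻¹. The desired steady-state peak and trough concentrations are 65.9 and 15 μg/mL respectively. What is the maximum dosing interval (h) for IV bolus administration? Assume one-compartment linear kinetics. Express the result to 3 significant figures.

Between IV bolus doses, concentration decays as C = C₀·e^(−kτ), so C_peak/C_trough = e^(kτ).
τ_max = ln(C_peak/C_trough) / k = ln(65.9/15) / 0.4300 = 1.480 / 0.4300 = 3.442 h

3.44 h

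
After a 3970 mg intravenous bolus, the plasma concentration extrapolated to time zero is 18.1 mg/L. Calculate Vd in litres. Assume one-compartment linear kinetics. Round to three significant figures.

219 L

Immediately after an IV bolus, C₀ = Dose / Vd, so Vd = Dose / C₀.
Vd = 3970 / 18.1 = 219.3 L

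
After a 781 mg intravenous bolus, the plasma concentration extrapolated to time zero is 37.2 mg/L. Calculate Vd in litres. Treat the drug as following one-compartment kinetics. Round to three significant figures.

Immediately after an IV bolus, C₀ = Dose / Vd, so Vd = Dose / C₀.
Vd = 781 / 37.2 = 20.99 L

21.0 L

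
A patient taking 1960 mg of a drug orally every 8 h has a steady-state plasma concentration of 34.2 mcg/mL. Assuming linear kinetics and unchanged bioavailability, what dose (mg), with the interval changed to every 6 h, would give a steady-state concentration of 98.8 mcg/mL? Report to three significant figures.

For first-order elimination, Css ∝ F·D/(CL·τ); F and CL are unchanged, so Css ∝ D/τ.
D₂ = D₁ × (Css,target / Css,current) × (τ₂/τ₁) = 1960 × (98.8/34.2) × (6/8) = 4247 mg

4250 mg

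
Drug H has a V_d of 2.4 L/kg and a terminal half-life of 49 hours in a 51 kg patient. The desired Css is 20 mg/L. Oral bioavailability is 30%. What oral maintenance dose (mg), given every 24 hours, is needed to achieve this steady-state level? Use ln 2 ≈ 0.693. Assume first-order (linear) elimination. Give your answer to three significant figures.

2770 mg

Total Vd = 2.4 × 51 = 122.4 L
k = 0.693/49 = 0.01414 h⁻¹, so CL = k·Vd = 0.01414 × 122.4 = 1.731 L/h
D = CL × Css × τ / F = 1.731 × 20 × 24 / 0.3 = 2770 mg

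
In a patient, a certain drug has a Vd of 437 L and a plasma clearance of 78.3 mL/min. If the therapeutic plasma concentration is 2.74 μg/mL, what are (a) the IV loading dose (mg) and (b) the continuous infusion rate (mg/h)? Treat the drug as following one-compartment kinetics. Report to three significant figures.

(a) 1200 mg; (b) 12.9 mg/h

LD = Vd · C_target = 437.0 × 2.74 = 1197 mg
CL = 78.3 mL/min = 78.3 × 0.06 = 4.698 L/h
Maintenance: replace elimination → rate = CL × Css = 4.698 × 2.74 = 12.87 mg/h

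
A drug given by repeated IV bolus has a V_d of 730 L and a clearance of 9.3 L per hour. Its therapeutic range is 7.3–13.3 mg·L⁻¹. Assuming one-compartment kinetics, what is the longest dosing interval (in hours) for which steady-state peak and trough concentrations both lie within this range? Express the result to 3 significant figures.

47.1 h

k = CL / Vd = 9.300 / 730.0 = 0.01274 h⁻¹
Between IV bolus doses, concentration decays as C = C₀·e^(−kτ), so C_peak/C_trough = e^(kτ).
τ_max = ln(C_peak/C_trough) / k = ln(13.3/7.3) / 0.01274 = 0.5999 / 0.01274 = 47.09 h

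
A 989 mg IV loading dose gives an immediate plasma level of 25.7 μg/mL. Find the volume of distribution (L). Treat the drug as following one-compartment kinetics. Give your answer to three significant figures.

38.5 L

Immediately after an IV bolus, C₀ = Dose / Vd, so Vd = Dose / C₀.
Vd = 989 / 25.7 = 38.48 L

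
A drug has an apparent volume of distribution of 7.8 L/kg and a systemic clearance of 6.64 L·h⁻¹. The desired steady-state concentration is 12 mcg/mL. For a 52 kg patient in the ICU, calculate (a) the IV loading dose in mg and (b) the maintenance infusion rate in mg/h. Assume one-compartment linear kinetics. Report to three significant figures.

Vd = 7.8 L/kg × 52 kg = 405.6 L
Loading: fill Vd to C_target → 405.6 L × 12 mg/L = 4867 mg
Maintenance: replace elimination → rate = CL × Css = 6.640 × 12 = 79.68 mg/h

(a) 4870 mg; (b) 79.7 mg/h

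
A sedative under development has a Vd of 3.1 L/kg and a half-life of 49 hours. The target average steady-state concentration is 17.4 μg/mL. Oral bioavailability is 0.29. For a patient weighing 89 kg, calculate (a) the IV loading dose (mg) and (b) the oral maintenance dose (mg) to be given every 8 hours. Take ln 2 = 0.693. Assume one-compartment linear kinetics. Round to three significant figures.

Vd = 3.1 L/kg × 89 kg = 275.9 L
LD = Vd × C = 275.9 × 17.4 = 4801 mg
CL = 0.693 × Vd / t½ = 0.693 × 275.9 / 49 = 3.902 L/h
D = CL × Css × τ / F = 3.902 × 17.4 × 8 / 0.29 = 1873 mg

(a) 4800 mg; (b) 1870 mg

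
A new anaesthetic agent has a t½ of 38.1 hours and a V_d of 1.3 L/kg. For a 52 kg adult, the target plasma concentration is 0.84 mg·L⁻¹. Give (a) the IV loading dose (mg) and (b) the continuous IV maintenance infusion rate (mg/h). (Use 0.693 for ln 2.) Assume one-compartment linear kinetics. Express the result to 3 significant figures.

(a) 56.8 mg; (b) 1.03 mg/h

Total Vd = 1.3 × 52 = 67.60 L
LD = Vd × C = 67.60 × 0.84 = 56.78 mg
CL = 0.693 × Vd / t½ = 0.693 × 67.60 / 38.1 = 1.230 L/h
Infusion rate = CL × Css = 1.230 × 0.84 = 1.033 mg/h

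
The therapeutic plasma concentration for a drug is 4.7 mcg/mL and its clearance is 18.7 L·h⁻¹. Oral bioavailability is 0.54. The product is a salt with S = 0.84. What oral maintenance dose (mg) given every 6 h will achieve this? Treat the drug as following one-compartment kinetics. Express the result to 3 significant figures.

1160 mg

At steady state, dose per interval replaces the amount cleared in that interval: F·S·D/τ = CL·Css.
D = CL × Css × τ / F / S = 18.70 × 4.7 × 6 / 0.54 / 0.84 = 1163 mg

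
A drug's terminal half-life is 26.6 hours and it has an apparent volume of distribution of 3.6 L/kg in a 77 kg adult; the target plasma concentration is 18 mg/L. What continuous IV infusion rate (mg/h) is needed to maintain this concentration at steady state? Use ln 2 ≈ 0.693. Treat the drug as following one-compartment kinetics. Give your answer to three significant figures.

130 mg/h

Total Vd = 3.6 × 77 = 277.2 L
CL = ln 2 · Vd / t½ = 0.693 × 277.2 / 26.6 = 7.222 L/h
Infusion rate = CL × Css = 7.222 × 18 = 130.0 mg/h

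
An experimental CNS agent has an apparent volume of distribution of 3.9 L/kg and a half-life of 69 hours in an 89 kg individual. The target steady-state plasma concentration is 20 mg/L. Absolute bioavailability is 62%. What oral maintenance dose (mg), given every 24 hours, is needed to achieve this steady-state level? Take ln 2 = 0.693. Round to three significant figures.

2700 mg

Vd = 3.9 L/kg × 89 kg = 347.1 L
CL = 0.693 × Vd / t½ = 0.693 × 347.1 / 69 = 3.486 L/h
D = CL × Css × τ / F = 3.486 × 20 × 24 / 0.62 = 2699 mg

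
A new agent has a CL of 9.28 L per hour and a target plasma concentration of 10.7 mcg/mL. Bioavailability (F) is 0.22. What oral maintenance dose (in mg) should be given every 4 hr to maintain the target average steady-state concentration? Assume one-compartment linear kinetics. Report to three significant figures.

1810 mg

D = CL × Css × τ / F = 9.280 × 10.7 × 4 / 0.22 = 1805 mg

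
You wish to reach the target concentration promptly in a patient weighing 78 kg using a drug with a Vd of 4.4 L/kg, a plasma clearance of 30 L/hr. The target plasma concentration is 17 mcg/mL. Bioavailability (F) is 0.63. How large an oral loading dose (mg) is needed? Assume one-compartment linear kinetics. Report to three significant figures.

Vd(total) = 78 kg × 4.4 L/kg = 343.2 L
LD = Vd × C / F = 343.2 × 17.00 / 0.63 = 9261 mg

9260 mg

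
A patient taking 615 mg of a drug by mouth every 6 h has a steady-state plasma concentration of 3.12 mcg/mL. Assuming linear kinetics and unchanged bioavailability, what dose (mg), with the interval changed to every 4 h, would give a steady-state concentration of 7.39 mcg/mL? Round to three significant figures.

For first-order elimination, Css ∝ F·D/(CL·τ); F and CL are unchanged, so Css ∝ D/τ.
D₂ = D₁ × (Css,target / Css,current) × (τ₂/τ₁) = 615 × (7.39/3.12) × (4/6) = 971.1 mg

971 mg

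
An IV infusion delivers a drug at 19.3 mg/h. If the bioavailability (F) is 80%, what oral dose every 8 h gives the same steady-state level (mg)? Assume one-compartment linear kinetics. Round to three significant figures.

193 mg

To maintain the same Css, the systemic dosing rate must be unchanged: F·D/τ = infusion rate.
D = rate × τ / F = 19.3 × 8 / 0.8 = 193.0 mg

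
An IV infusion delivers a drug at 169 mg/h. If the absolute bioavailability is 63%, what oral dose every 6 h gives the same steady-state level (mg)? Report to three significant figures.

To maintain the same Css, the systemic dosing rate must be unchanged: F·D/τ = infusion rate.
D = rate × τ / F = 169 × 6 / 0.63 = 1610 mg

1610 mg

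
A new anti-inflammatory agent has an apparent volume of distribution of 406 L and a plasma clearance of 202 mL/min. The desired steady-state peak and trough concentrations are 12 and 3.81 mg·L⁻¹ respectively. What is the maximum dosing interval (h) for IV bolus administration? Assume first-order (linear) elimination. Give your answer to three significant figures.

Convert clearance: 202 mL/min × 60 min/h ÷ 1000 mL/L = 12.12 L/h
k = CL / Vd = 12.12 / 406.0 = 0.02985 h⁻¹
Between IV bolus doses, concentration decays as C = C₀·e^(−kτ), so C_peak/C_trough = e^(kτ).
τ_max = ln(C_peak/C_trough) / k = ln(12/3.81) / 0.02985 = 1.147 / 0.02985 = 38.43 h

38.4 h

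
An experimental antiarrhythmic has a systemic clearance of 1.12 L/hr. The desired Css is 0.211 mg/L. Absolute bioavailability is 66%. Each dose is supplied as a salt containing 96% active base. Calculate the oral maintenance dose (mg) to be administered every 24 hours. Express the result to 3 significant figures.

D = CL × Css × τ / F / S = 1.120 × 0.211 × 24 / 0.66 / 0.96 = 8.952 mg

8.95 mg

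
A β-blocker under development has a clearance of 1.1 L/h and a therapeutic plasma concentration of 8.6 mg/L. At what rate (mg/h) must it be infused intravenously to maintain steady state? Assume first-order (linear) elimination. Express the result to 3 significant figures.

At steady state, infusion rate equals elimination rate: rate in = CL × Css.
R₀ = 1.100 × 8.6 = 9.460 mg/h

9.46 mg/h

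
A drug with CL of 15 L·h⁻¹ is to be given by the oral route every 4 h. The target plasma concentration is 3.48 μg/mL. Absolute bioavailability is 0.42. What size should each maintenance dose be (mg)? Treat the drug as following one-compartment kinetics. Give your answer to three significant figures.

D = CL × Css × τ / F = 15.00 × 3.48 × 4 / 0.42 = 497.1 mg

497 mg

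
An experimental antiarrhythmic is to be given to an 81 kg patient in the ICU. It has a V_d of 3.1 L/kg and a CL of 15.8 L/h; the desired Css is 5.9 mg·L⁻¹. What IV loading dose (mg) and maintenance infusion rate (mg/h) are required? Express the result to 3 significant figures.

Total Vd = 3.1 × 81 = 251.1 L
Loading dose = Vd × C = 251.1 × 5.9 = 1481 mg
Maintenance infusion rate = CL × Css = 15.80 × 5.9 = 93.22 mg/h

(a) 1480 mg; (b) 93.2 mg/h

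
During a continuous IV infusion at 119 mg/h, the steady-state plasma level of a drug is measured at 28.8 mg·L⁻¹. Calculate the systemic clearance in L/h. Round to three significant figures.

At steady state, infusion rate = CL × Css, so CL = rate / Css.
CL = 119 / 28.8 = 4.132 L/h

4.13 L/h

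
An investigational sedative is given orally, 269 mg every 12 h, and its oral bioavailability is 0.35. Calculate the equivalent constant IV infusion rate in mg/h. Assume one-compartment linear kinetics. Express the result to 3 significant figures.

Equivalent systemic input: infusion rate = F·D/τ.
Rate = 0.35 × 269 / 12 = 7.846 mg/h

7.85 mg/h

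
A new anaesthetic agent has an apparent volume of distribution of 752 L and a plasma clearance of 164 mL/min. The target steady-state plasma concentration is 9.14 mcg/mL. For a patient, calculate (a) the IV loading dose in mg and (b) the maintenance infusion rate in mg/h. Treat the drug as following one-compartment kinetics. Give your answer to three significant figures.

LD = Vd · C_target = 752.0 × 9.14 = 6873 mg
CL = 164 mL/min = 164 × 0.06 = 9.840 L/h
Infusion rate = 9.840 L/h × 9.14 mg/L = 89.94 mg/h

(a) 6870 mg; (b) 89.9 mg/h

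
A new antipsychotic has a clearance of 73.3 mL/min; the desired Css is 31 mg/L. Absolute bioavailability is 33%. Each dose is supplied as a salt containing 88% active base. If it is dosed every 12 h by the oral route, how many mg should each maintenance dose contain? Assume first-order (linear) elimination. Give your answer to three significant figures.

5630 mg

CL = 73.3 mL/min × 60/1000 = 4.398 L/h
D = CL × Css × τ / F / S = 4.398 × 31 × 12 / 0.33 / 0.88 = 5634 mg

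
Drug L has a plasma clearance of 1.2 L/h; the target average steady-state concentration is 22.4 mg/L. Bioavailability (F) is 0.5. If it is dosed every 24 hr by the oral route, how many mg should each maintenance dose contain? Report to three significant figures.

1290 mg

At steady state, dose per interval replaces the amount cleared in that interval: F·D/τ = CL·Css.
D = CL × Css × τ / F = 1.200 × 22.4 × 24 / 0.5 = 1290 mg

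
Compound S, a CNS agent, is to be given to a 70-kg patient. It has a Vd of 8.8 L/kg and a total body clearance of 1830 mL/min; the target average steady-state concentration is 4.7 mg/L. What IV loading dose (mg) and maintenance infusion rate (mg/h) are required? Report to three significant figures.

(a) 2900 mg; (b) 516 mg/h

Total Vd = 8.8 × 70 = 616.0 L
LD = Vd · C_target = 616.0 × 4.7 = 2895 mg
CL = 1830 mL/min × 60/1000 = 109.8 L/h
Infusion rate = 109.8 L/h × 4.7 mg/L = 516.1 mg/h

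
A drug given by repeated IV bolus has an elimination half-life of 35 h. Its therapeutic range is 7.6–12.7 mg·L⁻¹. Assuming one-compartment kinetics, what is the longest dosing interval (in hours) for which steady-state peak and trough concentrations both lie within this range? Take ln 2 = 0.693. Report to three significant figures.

25.9 h

k = 0.693 / t½ = 0.693 / 35 = 0.01980 h⁻¹
Between IV bolus doses, concentration decays as C = C₀·e^(−kτ), so C_peak/C_trough = e^(kτ).
τ_max = ln(C_peak/C_trough) / k = ln(12.7/7.6) / 0.01980 = 0.5135 / 0.01980 = 25.93 h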